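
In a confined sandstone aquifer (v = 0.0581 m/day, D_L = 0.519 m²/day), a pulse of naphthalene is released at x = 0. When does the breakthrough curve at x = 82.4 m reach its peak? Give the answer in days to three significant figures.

For the 1D instantaneous-source solution, setting ∂C/∂t = 0 at fixed x gives v²t² + 2Dt − x² = 0, so t = (√(D² + v²x²) − D)/v².
√(D² + v²x²) = √(0.519² + 0.0581² × 82.4²) = 4.815; v² = 0.00337561.
t = (4.815 − 0.519)/0.00337561 = 1270 days (vs. the pure-advection estimate x/v = 1420 d).

1270 days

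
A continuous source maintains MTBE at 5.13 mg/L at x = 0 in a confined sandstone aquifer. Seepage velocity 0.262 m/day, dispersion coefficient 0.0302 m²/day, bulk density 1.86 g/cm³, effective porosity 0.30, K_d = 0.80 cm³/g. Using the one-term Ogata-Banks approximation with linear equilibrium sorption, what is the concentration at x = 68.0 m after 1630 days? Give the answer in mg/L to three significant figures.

Retardation factor R = 1 + ρ_b·K_d/n = 1 + 1.86 × 0.80/0.30 = 5.960.
Sorption retards both mechanisms: v_R = v/R = 0.04396 m/day, D_R = D/R = 0.005067 m²/day.
v_R·t = 0.04396 × 1630 = 71.6548 m; 2√(D_R t) = 5.748 m; argument = (68.0 − 71.6548)/5.748 = -0.6358.
C = C₀ × ½·erfc(-0.6358) = 5.13 × 0.8157 = 4.18 mg/L.

4.18 mg/L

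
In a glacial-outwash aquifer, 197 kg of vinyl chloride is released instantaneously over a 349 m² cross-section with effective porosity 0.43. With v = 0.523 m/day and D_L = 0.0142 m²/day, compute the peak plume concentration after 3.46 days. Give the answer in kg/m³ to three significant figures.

1.67 kg/m³

The peak of an instantaneous 1D plume sits at x = vt; there the Gaussian factor is 1 and C_max = M/(n_e·A·√(4πDt)), where n_e·A is the pore area the mass is dissolved in.
√(4πDt) = √(4π × 0.0142 × 3.46) = 0.7858 m, so C_max = 197/(0.43 × 349 × 0.7858) = 1.67 kg/m³.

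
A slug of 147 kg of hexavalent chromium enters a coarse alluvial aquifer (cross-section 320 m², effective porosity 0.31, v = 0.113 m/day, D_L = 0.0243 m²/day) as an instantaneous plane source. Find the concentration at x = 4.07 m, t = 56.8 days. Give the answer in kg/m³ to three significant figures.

0.131 kg/m³

For an instantaneous plane source, C(x,t) = M/(n_e·A·√(4πDt)) · exp(−(x−vt)²/(4Dt)), with n_e·A the pore (flow) area.
Plume center vt = 0.113 × 56.8 = 6.4184 m, so the well at 4.07 m is 2.3484 m upgradient of the peak.
√(4πDt) = 4.165 m, giving peak height M/(n_e·A·√(4πDt)) = 147/(0.31 × 320 × 4.165) = 0.3558 kg/m³.
(x−vt)²/(4Dt) = (-2.3484)²/(4 × 0.0243 × 56.8) = 0.9989; exp(−0.9989) = 0.3683.
C = 0.3558 × 0.3683 = 0.131 kg/m³.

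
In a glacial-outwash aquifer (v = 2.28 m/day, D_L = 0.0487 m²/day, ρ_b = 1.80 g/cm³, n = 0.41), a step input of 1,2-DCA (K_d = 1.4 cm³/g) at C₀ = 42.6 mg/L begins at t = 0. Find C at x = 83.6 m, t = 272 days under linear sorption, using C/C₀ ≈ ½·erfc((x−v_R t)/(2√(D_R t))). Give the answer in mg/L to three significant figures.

40.5 mg/L

Retardation factor R = 1 + ρ_b·K_d/n = 1 + 1.80 × 1.4/0.41 = 7.146.
Sorption retards both mechanisms: v_R = v/R = 0.3191 m/day, D_R = D/R = 0.006815 m²/day.
v_R·t = 0.3191 × 272 = 86.7952 m; 2√(D_R t) = 2.723 m; argument = (83.6 − 86.7952)/2.723 = -1.173.
C = C₀ × ½·erfc(-1.173) = 42.6 × 0.9514 = 40.5 mg/L.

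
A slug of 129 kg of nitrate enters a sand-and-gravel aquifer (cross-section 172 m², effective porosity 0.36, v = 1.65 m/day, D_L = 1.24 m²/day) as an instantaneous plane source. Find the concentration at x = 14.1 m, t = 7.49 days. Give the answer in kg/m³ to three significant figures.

For an instantaneous plane source, C(x,t) = M/(n_e·A·√(4πDt)) · exp(−(x−vt)²/(4Dt)), with n_e·A the pore (flow) area.
Plume center vt = 1.65 × 7.49 = 12.3585 m, so the well at 14.1 m is 1.7415 m downgradient of the peak.
√(4πDt) = 10.80 m, giving peak height M/(n_e·A·√(4πDt)) = 129/(0.36 × 172 × 10.80) = 0.1929 kg/m³.
(x−vt)²/(4Dt) = (1.7415)²/(4 × 1.24 × 7.49) = 0.08164; exp(−0.08164) = 0.9216.
C = 0.1929 × 0.9216 = 0.178 kg/m³.

0.178 kg/m³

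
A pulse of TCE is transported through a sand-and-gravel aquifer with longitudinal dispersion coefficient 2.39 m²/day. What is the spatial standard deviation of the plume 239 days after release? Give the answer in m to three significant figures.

Dispersive spreading gives a Gaussian with σ² = 2Dt; advection only shifts the center.
σ = √(2 × 2.39 × 239) = 33.8 m.

33.8 m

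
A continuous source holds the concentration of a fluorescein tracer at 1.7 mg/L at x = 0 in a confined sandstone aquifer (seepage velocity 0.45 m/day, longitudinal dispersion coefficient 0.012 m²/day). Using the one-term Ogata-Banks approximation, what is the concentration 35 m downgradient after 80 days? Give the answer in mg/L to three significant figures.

For a continuous step input, C/C₀ ≈ ½·erfc((x−vt)/(2√(Dt))).
vt = 0.45 × 80 = 36 m and 2√(Dt) = 2√(0.012 × 80) = 1.960 m.
Argument (x−vt)/(2√(Dt)) = (35 − 36)/1.960 = -0.5102; ½·erfc(-0.5102) = 0.7647.
C = 1.7 × 0.7647 = 1.30 mg/L.

1.30 mg/L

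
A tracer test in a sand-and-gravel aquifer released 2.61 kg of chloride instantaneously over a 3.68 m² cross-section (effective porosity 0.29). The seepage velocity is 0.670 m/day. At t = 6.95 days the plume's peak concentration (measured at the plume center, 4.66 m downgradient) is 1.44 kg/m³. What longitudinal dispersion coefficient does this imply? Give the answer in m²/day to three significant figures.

At the plume center C_max = M/(n_e·A·√(4πDt)), so D = M²/(4πt·(n_e·A·C_max)²).
n_e·A·C_max = 0.29 × 3.68 × 1.44 = 1.537 kg/m.
D = 2.61²/(4π × 6.95 × 1.537²) = 0.0330 m²/day.

0.0330 m²/day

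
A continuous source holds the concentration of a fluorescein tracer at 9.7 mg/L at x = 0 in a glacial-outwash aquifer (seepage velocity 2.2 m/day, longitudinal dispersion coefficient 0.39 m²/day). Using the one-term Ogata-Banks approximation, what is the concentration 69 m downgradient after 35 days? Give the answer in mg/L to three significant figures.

9.09 mg/L

For a continuous step input, C/C₀ ≈ ½·erfc((x−vt)/(2√(Dt))).
vt = 2.2 × 35 = 77 m and 2√(Dt) = 2√(0.39 × 35) = 7.389 m.
Argument (x−vt)/(2√(Dt)) = (69 − 77)/7.389 = -1.083; ½·erfc(-1.083) = 0.9372.
C = 9.7 × 0.9372 = 9.09 mg/L.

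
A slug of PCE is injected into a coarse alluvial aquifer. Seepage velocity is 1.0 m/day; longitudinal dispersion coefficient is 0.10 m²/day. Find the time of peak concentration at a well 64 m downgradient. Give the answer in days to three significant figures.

For the 1D instantaneous-source solution, setting ∂C/∂t = 0 at fixed x gives v²t² + 2Dt − x² = 0, so t = (√(D² + v²x²) − D)/v².
√(D² + v²x²) = √(0.10² + 1.0² × 64²) = 64.00; v² = 1.
t = (64.00 − 0.10)/1 = 63.9 days (vs. the pure-advection estimate x/v = 64.0 d).

63.9 days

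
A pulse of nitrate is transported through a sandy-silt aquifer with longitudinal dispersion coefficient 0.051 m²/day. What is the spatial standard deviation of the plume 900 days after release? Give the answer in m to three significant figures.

9.58 m

Dispersive spreading gives a Gaussian with σ² = 2Dt; advection only shifts the center.
σ = √(2 × 0.051 × 900) = 9.58 m.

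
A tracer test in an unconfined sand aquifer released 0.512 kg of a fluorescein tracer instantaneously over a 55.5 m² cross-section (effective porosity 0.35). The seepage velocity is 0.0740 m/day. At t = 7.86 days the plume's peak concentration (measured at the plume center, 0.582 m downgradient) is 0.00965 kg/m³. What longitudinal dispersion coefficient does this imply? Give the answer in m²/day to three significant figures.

At the plume center C_max = M/(n_e·A·√(4πDt)), so D = M²/(4πt·(n_e·A·C_max)²).
n_e·A·C_max = 0.35 × 55.5 × 0.00965 = 0.1875 kg/m.
D = 0.512²/(4π × 7.86 × 0.1875²) = 0.0755 m²/day.

0.0755 m²/day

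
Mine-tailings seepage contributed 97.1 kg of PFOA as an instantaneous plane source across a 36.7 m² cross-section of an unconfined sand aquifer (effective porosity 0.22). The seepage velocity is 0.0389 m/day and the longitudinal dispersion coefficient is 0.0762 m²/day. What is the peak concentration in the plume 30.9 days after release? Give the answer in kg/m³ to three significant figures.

2.21 kg/m³

The peak of an instantaneous 1D plume sits at x = vt; there the Gaussian factor is 1 and C_max = M/(n_e·A·√(4πDt)), where n_e·A is the pore area the mass is dissolved in.
√(4πDt) = √(4π × 0.0762 × 30.9) = 5.440 m, so C_max = 97.1/(0.22 × 36.7 × 5.440) = 2.21 kg/m³.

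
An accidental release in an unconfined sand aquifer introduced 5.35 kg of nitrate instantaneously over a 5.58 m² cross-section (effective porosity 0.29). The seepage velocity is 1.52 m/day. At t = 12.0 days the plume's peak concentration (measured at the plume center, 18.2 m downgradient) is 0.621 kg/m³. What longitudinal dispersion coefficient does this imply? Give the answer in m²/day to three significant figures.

0.188 m²/day

At the plume center C_max = M/(n_e·A·√(4πDt)), so D = M²/(4πt·(n_e·A·C_max)²).
n_e·A·C_max = 0.29 × 5.58 × 0.621 = 1.005 kg/m.
D = 5.35²/(4π × 12.0 × 1.005²) = 0.188 m²/day.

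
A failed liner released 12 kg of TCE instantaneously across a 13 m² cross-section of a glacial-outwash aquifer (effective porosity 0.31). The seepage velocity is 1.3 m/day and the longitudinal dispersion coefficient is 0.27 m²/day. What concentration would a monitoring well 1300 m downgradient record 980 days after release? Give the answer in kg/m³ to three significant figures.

For an instantaneous plane source, C(x,t) = M/(n_e·A·√(4πDt)) · exp(−(x−vt)²/(4Dt)), with n_e·A the pore (flow) area.
Plume center vt = 1.3 × 980 = 1274 m, so the well at 1300 m is 26 m downgradient of the peak.
√(4πDt) = 57.66 m, giving peak height M/(n_e·A·√(4πDt)) = 12/(0.31 × 13 × 57.66) = 0.05164 kg/m³.
(x−vt)²/(4Dt) = (26)²/(4 × 0.27 × 980) = 0.6387; exp(−0.6387) = 0.5280.
C = 0.05164 × 0.5280 = 0.0273 kg/m³.

0.0273 kg/m³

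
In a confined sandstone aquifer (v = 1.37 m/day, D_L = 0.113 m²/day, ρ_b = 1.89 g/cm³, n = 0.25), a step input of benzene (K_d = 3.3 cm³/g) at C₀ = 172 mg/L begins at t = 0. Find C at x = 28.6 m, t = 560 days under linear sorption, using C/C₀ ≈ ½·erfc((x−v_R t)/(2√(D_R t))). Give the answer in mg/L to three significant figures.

Retardation factor R = 1 + ρ_b·K_d/n = 1 + 1.89 × 3.3/0.25 = 25.95.
Sorption retards both mechanisms: v_R = v/R = 0.05279 m/day, D_R = D/R = 0.004355 m²/day.
v_R·t = 0.05279 × 560 = 29.5624 m; 2√(D_R t) = 3.123 m; argument = (28.6 − 29.5624)/3.123 = -0.3082.
C = C₀ × ½·erfc(-0.3082) = 172 × 0.6685 = 115 mg/L.

115 mg/L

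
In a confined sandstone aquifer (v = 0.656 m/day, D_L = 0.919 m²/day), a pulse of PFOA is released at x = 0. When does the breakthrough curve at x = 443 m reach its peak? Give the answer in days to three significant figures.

For the 1D instantaneous-source solution, setting ∂C/∂t = 0 at fixed x gives v²t² + 2Dt − x² = 0, so t = (√(D² + v²x²) − D)/v².
√(D² + v²x²) = √(0.919² + 0.656² × 443²) = 290.6; v² = 0.430336.
t = (290.6 − 0.919)/0.430336 = 673 days (vs. the pure-advection estimate x/v = 675 d).

673 days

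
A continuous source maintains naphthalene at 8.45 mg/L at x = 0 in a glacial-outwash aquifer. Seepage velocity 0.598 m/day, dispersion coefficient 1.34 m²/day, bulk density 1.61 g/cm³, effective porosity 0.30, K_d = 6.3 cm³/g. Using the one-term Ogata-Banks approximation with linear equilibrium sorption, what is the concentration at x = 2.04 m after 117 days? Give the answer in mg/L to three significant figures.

Retardation factor R = 1 + ρ_b·K_d/n = 1 + 1.61 × 6.3/0.30 = 34.81.
Sorption retards both mechanisms: v_R = v/R = 0.01718 m/day, D_R = D/R = 0.03849 m²/day.
v_R·t = 0.01718 × 117 = 2.01006 m; 2√(D_R t) = 4.244 m; argument = (2.04 − 2.01006)/4.244 = 0.007055.
C = C₀ × ½·erfc(0.007055) = 8.45 × 0.4960 = 4.19 mg/L.

4.19 mg/L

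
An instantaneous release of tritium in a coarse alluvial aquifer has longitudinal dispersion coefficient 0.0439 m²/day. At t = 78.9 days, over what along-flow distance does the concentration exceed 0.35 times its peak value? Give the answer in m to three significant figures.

7.63 m

The plume is Gaussian with σ = √(2Dt) = √(2 × 0.0439 × 78.9) = 2.632 m.
C/C_peak = exp(−Δx²/(2σ²)) = 0.35 ⇒ Δx = σ·√(−2 ln 0.35) = 2.632 × 1.449 = 3.814 m.
Width = 2Δx = 7.63 m.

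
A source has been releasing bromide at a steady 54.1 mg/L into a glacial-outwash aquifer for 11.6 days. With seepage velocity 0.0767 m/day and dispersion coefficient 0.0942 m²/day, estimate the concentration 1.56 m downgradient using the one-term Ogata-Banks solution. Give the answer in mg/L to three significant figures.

17.6 mg/L

For a continuous step input, C/C₀ ≈ ½·erfc((x−vt)/(2√(Dt))).
vt = 0.0767 × 11.6 = 0.88972 m and 2√(Dt) = 2√(0.0942 × 11.6) = 2.091 m.
Argument (x−vt)/(2√(Dt)) = (1.56 − 0.88972)/2.091 = 0.3206; ½·erfc(0.3206) = 0.3251.
C = 54.1 × 0.3251 = 17.6 mg/L.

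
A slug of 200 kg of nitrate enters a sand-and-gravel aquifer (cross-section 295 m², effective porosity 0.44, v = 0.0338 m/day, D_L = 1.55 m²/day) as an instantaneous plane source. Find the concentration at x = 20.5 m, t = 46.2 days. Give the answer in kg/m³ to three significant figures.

For an instantaneous plane source, C(x,t) = M/(n_e·A·√(4πDt)) · exp(−(x−vt)²/(4Dt)), with n_e·A the pore (flow) area.
Plume center vt = 0.0338 × 46.2 = 1.56156 m, so the well at 20.5 m is 18.93844 m downgradient of the peak.
√(4πDt) = 30.00 m, giving peak height M/(n_e·A·√(4πDt)) = 200/(0.44 × 295 × 30.00) = 0.05136 kg/m³.
(x−vt)²/(4Dt) = (18.93844)²/(4 × 1.55 × 46.2) = 1.252; exp(−1.252) = 0.2859.
C = 0.05136 × 0.2859 = 0.0147 kg/m³.

0.0147 kg/m³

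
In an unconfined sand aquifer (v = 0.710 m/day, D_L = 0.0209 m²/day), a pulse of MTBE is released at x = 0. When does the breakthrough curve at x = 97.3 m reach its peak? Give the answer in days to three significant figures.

For the 1D instantaneous-source solution, setting ∂C/∂t = 0 at fixed x gives v²t² + 2Dt − x² = 0, so t = (√(D² + v²x²) − D)/v².
√(D² + v²x²) = √(0.0209² + 0.710² × 97.3²) = 69.08; v² = 0.5041.
t = (69.08 − 0.0209)/0.5041 = 137 days (vs. the pure-advection estimate x/v = 137 d).

137 days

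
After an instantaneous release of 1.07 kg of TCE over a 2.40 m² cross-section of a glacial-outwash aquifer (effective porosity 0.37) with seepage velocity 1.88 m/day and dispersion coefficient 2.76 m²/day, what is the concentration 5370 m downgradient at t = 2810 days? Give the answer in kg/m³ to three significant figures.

For an instantaneous plane source, C(x,t) = M/(n_e·A·√(4πDt)) · exp(−(x−vt)²/(4Dt)), with n_e·A the pore (flow) area.
Plume center vt = 1.88 × 2810 = 5282.8 m, so the well at 5370 m is 87.2 m downgradient of the peak.
√(4πDt) = 312.2 m, giving peak height M/(n_e·A·√(4πDt)) = 1.07/(0.37 × 2.40 × 312.2) = 0.003860 kg/m³.
(x−vt)²/(4Dt) = (87.2)²/(4 × 2.76 × 2810) = 0.2451; exp(−0.2451) = 0.7826.
C = 0.003860 × 0.7826 = 0.00302 kg/m³.

0.00302 kg/m³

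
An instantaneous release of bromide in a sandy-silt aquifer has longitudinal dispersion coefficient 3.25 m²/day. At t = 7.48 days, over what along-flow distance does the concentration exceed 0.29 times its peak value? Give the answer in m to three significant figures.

The plume is Gaussian with σ = √(2Dt) = √(2 × 3.25 × 7.48) = 6.973 m.
C/C_peak = exp(−Δx²/(2σ²)) = 0.29 ⇒ Δx = σ·√(−2 ln 0.29) = 6.973 × 1.573 = 10.97 m.
Width = 2Δx = 21.9 m.

21.9 m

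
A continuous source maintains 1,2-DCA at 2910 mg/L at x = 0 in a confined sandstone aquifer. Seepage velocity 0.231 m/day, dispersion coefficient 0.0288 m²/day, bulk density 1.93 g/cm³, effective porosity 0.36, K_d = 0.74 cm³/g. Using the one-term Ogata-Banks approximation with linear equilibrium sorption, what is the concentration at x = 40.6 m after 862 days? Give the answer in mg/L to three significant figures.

1270 mg/L

Retardation factor R = 1 + ρ_b·K_d/n = 1 + 1.93 × 0.74/0.36 = 4.967.
Sorption retards both mechanisms: v_R = v/R = 0.04651 m/day, D_R = D/R = 0.005798 m²/day.
v_R·t = 0.04651 × 862 = 40.09162 m; 2√(D_R t) = 4.471 m; argument = (40.6 − 40.09162)/4.471 = 0.1137.
C = C₀ × ½·erfc(0.1137) = 2910 × 0.4361 = 1270 mg/L.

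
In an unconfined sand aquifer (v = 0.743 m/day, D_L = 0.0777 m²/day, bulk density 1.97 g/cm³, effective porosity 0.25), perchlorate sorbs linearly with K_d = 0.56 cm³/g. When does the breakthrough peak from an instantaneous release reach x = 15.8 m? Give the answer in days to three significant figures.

Retardation factor R = 1 + ρ_b·K_d/n = 1 + 1.97 × 0.56/0.25 = 5.413.
Sorption retards both mechanisms: v_R = v/R = 0.1373 m/day, D_R = D/R = 0.01435 m²/day.
Peak time from v_R²t² + 2D_R t − x² = 0: t = (√(D_R² + v_R²x²) − D_R)/v_R².
√(D_R² + v_R²x²) = √(0.01435² + 0.1373² × 15.8²) = 2.169; v_R² = 0.01885.
t = (2.169 − 0.01435)/0.01885 = 114 days.

114 days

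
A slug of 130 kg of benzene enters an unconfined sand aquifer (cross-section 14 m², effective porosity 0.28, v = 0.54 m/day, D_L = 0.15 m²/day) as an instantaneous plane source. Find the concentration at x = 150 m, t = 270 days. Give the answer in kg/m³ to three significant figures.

For an instantaneous plane source, C(x,t) = M/(n_e·A·√(4πDt)) · exp(−(x−vt)²/(4Dt)), with n_e·A the pore (flow) area.
Plume center vt = 0.54 × 270 = 145.8 m, so the well at 150 m is 4.2 m downgradient of the peak.
√(4πDt) = 22.56 m, giving peak height M/(n_e·A·√(4πDt)) = 130/(0.28 × 14 × 22.56) = 1.470 kg/m³.
(x−vt)²/(4Dt) = (4.2)²/(4 × 0.15 × 270) = 0.1089; exp(−0.1089) = 0.8968.
C = 1.470 × 0.8968 = 1.32 kg/m³.

1.32 kg/m³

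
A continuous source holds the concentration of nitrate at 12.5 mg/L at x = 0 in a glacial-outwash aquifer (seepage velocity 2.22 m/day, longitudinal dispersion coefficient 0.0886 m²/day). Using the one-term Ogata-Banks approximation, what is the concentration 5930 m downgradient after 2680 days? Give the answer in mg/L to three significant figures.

10.2 mg/L

For a continuous step input, C/C₀ ≈ ½·erfc((x−vt)/(2√(Dt))).
vt = 2.22 × 2680 = 5949.6 m and 2√(Dt) = 2√(0.0886 × 2680) = 30.82 m.
Argument (x−vt)/(2√(Dt)) = (5930 − 5949.6)/30.82 = -0.6360; ½·erfc(-0.6360) = 0.8158.
C = 12.5 × 0.8158 = 10.2 mg/L.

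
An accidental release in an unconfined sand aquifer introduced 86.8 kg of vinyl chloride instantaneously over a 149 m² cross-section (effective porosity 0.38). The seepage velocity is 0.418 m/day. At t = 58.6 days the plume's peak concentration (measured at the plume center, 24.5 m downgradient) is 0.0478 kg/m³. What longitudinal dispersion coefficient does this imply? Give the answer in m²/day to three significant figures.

1.40 m²/day

At the plume center C_max = M/(n_e·A·√(4πDt)), so D = M²/(4πt·(n_e·A·C_max)²).
n_e·A·C_max = 0.38 × 149 × 0.0478 = 2.706 kg/m.
D = 86.8²/(4π × 58.6 × 2.706²) = 1.40 m²/day.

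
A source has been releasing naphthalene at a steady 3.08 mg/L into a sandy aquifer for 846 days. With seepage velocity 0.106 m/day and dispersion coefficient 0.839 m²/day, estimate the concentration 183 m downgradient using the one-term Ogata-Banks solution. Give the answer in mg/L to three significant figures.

0.0204 mg/L

For a continuous step input, C/C₀ ≈ ½·erfc((x−vt)/(2√(Dt))).
vt = 0.106 × 846 = 89.676 m and 2√(Dt) = 2√(0.839 × 846) = 53.28 m.
Argument (x−vt)/(2√(Dt)) = (183 − 89.676)/53.28 = 1.752; ½·erfc(1.752) = 0.006612.
C = 3.08 × 0.006612 = 0.0204 mg/L.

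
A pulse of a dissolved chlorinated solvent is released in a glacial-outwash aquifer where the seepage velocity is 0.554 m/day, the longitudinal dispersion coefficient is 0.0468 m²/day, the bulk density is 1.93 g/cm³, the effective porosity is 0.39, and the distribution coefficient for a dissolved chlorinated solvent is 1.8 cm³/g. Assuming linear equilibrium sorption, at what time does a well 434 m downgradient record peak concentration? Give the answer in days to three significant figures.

Retardation factor R = 1 + ρ_b·K_d/n = 1 + 1.93 × 1.8/0.39 = 9.908.
Sorption retards both mechanisms: v_R = v/R = 0.05591 m/day, D_R = D/R = 0.004723 m²/day.
Peak time from v_R²t² + 2D_R t − x² = 0: t = (√(D_R² + v_R²x²) − D_R)/v_R².
√(D_R² + v_R²x²) = √(0.004723² + 0.05591² × 434²) = 24.26; v_R² = 0.003126.
t = (24.26 − 0.004723)/0.003126 = 7760 days.

7760 days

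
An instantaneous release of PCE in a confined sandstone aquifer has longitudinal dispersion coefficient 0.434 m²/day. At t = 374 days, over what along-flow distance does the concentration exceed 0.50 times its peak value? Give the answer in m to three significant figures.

42.4 m

The plume is Gaussian with σ = √(2Dt) = √(2 × 0.434 × 374) = 18.02 m.
C/C_peak = exp(−Δx²/(2σ²)) = 0.50 ⇒ Δx = σ·√(−2 ln 0.50) = 18.02 × 1.177 = 21.21 m.
Width = 2Δx = 42.4 m.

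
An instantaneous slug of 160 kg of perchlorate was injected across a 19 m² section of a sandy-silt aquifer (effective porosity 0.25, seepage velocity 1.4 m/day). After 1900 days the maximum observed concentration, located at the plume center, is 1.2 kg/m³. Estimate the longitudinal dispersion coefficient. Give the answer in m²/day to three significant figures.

At the plume center C_max = M/(n_e·A·√(4πDt)), so D = M²/(4πt·(n_e·A·C_max)²).
n_e·A·C_max = 0.25 × 19 × 1.2 = 5.700 kg/m.
D = 160²/(4π × 1900 × 5.700²) = 0.0330 m²/day.

0.0330 m²/day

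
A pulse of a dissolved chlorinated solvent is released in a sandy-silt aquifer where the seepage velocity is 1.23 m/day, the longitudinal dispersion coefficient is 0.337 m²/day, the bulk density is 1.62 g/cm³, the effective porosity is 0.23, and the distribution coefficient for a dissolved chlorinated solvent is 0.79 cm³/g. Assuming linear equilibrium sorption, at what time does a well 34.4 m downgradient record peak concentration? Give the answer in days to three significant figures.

Retardation factor R = 1 + ρ_b·K_d/n = 1 + 1.62 × 0.79/0.23 = 6.564.
Sorption retards both mechanisms: v_R = v/R = 0.1874 m/day, D_R = D/R = 0.05134 m²/day.
Peak time from v_R²t² + 2D_R t − x² = 0: t = (√(D_R² + v_R²x²) − D_R)/v_R².
√(D_R² + v_R²x²) = √(0.05134² + 0.1874² × 34.4²) = 6.447; v_R² = 0.03512.
t = (6.447 − 0.05134)/0.03512 = 182 days.

182 days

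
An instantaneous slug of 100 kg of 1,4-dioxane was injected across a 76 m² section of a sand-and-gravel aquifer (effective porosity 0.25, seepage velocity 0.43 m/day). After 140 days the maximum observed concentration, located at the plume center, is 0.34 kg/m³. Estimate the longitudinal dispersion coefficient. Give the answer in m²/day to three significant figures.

At the plume center C_max = M/(n_e·A·√(4πDt)), so D = M²/(4πt·(n_e·A·C_max)²).
n_e·A·C_max = 0.25 × 76 × 0.34 = 6.460 kg/m.
D = 100²/(4π × 140 × 6.460²) = 0.136 m²/day.

0.136 m²/day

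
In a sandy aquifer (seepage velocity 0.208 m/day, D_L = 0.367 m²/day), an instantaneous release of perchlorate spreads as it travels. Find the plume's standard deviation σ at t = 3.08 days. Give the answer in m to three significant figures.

1.50 m

Dispersive spreading gives a Gaussian with σ² = 2Dt; advection only shifts the center.
σ = √(2 × 0.367 × 3.08) = 1.50 m.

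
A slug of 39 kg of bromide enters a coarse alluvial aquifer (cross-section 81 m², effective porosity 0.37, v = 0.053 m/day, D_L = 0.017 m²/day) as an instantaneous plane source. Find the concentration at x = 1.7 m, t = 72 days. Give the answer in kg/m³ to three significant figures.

For an instantaneous plane source, C(x,t) = M/(n_e·A·√(4πDt)) · exp(−(x−vt)²/(4Dt)), with n_e·A the pore (flow) area.
Plume center vt = 0.053 × 72 = 3.816 m, so the well at 1.7 m is 2.116 m upgradient of the peak.
√(4πDt) = 3.922 m, giving peak height M/(n_e·A·√(4πDt)) = 39/(0.37 × 81 × 3.922) = 0.3318 kg/m³.
(x−vt)²/(4Dt) = (-2.116)²/(4 × 0.017 × 72) = 0.9145; exp(−0.9145) = 0.4007.
C = 0.3318 × 0.4007 = 0.133 kg/m³.

0.133 kg/m³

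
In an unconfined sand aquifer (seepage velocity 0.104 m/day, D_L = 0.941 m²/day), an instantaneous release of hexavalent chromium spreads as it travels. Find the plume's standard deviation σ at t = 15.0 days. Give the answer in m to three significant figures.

5.31 m

Dispersive spreading gives a Gaussian with σ² = 2Dt; advection only shifts the center.
σ = √(2 × 0.941 × 15.0) = 5.31 m.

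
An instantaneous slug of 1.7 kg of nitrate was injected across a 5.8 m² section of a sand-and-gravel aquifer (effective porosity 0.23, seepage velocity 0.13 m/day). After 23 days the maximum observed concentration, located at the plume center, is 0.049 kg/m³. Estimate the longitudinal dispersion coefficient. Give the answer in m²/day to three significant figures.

2.34 m²/day

At the plume center C_max = M/(n_e·A·√(4πDt)), so D = M²/(4πt·(n_e·A·C_max)²).
n_e·A·C_max = 0.23 × 5.8 × 0.049 = 0.06537 kg/m.
D = 1.7²/(4π × 23 × 0.06537²) = 2.34 m²/day.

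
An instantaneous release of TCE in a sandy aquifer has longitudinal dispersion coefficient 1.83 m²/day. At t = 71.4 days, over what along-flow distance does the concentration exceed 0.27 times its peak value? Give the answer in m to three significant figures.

52.3 m

The plume is Gaussian with σ = √(2Dt) = √(2 × 1.83 × 71.4) = 16.17 m.
C/C_peak = exp(−Δx²/(2σ²)) = 0.27 ⇒ Δx = σ·√(−2 ln 0.27) = 16.17 × 1.618 = 26.16 m.
Width = 2Δx = 52.3 m.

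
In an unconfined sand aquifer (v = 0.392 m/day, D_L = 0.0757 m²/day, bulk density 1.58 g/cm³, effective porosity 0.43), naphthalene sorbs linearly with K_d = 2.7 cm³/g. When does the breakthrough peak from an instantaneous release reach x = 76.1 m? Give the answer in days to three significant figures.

2110 days

Retardation factor R = 1 + ρ_b·K_d/n = 1 + 1.58 × 2.7/0.43 = 10.92.
Sorption retards both mechanisms: v_R = v/R = 0.03590 m/day, D_R = D/R = 0.006932 m²/day.
Peak time from v_R²t² + 2D_R t − x² = 0: t = (√(D_R² + v_R²x²) − D_R)/v_R².
√(D_R² + v_R²x²) = √(0.006932² + 0.03590² × 76.1²) = 2.732; v_R² = 0.001289.
t = (2.732 − 0.006932)/0.001289 = 2110 days.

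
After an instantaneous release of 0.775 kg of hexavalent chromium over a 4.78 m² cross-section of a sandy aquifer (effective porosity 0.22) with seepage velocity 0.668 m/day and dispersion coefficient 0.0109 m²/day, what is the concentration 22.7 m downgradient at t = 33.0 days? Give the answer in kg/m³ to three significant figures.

0.257 kg/m³

For an instantaneous plane source, C(x,t) = M/(n_e·A·√(4πDt)) · exp(−(x−vt)²/(4Dt)), with n_e·A the pore (flow) area.
Plume center vt = 0.668 × 33.0 = 22.044 m, so the well at 22.7 m is 0.656 m downgradient of the peak.
√(4πDt) = 2.126 m, giving peak height M/(n_e·A·√(4πDt)) = 0.775/(0.22 × 4.78 × 2.126) = 0.3466 kg/m³.
(x−vt)²/(4Dt) = (0.656)²/(4 × 0.0109 × 33.0) = 0.2991; exp(−0.2991) = 0.7415.
C = 0.3466 × 0.7415 = 0.257 kg/m³.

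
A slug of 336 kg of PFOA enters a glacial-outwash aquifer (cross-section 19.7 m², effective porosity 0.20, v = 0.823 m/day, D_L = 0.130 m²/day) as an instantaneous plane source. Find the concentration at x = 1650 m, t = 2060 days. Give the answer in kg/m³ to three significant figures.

0.215 kg/m³

For an instantaneous plane source, C(x,t) = M/(n_e·A·√(4πDt)) · exp(−(x−vt)²/(4Dt)), with n_e·A the pore (flow) area.
Plume center vt = 0.823 × 2060 = 1695.38 m, so the well at 1650 m is 45.38 m upgradient of the peak.
√(4πDt) = 58.01 m, giving peak height M/(n_e·A·√(4πDt)) = 336/(0.20 × 19.7 × 58.01) = 1.470 kg/m³.
(x−vt)²/(4Dt) = (-45.38)²/(4 × 0.130 × 2060) = 1.922; exp(−1.922) = 0.1463.
C = 1.470 × 0.1463 = 0.215 kg/m³.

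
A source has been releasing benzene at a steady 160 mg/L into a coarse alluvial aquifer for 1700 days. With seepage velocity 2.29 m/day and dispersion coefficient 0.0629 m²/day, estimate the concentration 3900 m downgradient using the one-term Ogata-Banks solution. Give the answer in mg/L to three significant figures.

For a continuous step input, C/C₀ ≈ ½·erfc((x−vt)/(2√(Dt))).
vt = 2.29 × 1700 = 3893 m and 2√(Dt) = 2√(0.0629 × 1700) = 20.68 m.
Argument (x−vt)/(2√(Dt)) = (3900 − 3893)/20.68 = 0.3385; ½·erfc(0.3385) = 0.3161.
C = 160 × 0.3161 = 50.6 mg/L.

50.6 mg/L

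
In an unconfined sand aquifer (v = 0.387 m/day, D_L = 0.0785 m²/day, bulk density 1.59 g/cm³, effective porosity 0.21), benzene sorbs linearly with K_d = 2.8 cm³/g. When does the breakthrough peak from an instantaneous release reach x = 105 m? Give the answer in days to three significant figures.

6010 days

Retardation factor R = 1 + ρ_b·K_d/n = 1 + 1.59 × 2.8/0.21 = 22.20.
Sorption retards both mechanisms: v_R = v/R = 0.01743 m/day, D_R = D/R = 0.003536 m²/day.
Peak time from v_R²t² + 2D_R t − x² = 0: t = (√(D_R² + v_R²x²) − D_R)/v_R².
√(D_R² + v_R²x²) = √(0.003536² + 0.01743² × 105²) = 1.830; v_R² = 0.0003038.
t = (1.830 − 0.003536)/0.0003038 = 6010 days.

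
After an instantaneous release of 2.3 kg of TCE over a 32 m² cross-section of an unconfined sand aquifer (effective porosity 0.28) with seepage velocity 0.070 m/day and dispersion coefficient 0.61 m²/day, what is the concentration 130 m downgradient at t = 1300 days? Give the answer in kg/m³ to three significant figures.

For an instantaneous plane source, C(x,t) = M/(n_e·A·√(4πDt)) · exp(−(x−vt)²/(4Dt)), with n_e·A the pore (flow) area.
Plume center vt = 0.070 × 1300 = 91 m, so the well at 130 m is 39 m downgradient of the peak.
√(4πDt) = 99.83 m, giving peak height M/(n_e·A·√(4πDt)) = 2.3/(0.28 × 32 × 99.83) = 0.002571 kg/m³.
(x−vt)²/(4Dt) = (39)²/(4 × 0.61 × 1300) = 0.4795; exp(−0.4795) = 0.6191.
C = 0.002571 × 0.6191 = 0.00159 kg/m³.

0.00159 kg/m³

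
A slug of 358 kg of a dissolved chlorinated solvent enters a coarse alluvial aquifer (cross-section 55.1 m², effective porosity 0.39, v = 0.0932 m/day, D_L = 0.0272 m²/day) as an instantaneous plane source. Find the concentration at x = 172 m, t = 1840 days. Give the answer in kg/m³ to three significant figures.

For an instantaneous plane source, C(x,t) = M/(n_e·A·√(4πDt)) · exp(−(x−vt)²/(4Dt)), with n_e·A the pore (flow) area.
Plume center vt = 0.0932 × 1840 = 171.488 m, so the well at 172 m is 0.512 m downgradient of the peak.
√(4πDt) = 25.08 m, giving peak height M/(n_e·A·√(4πDt)) = 358/(0.39 × 55.1 × 25.08) = 0.6643 kg/m³.
(x−vt)²/(4Dt) = (0.512)²/(4 × 0.0272 × 1840) = 0.001309; exp(−0.001309) = 0.9987.
C = 0.6643 × 0.9987 = 0.663 kg/m³.

0.663 kg/m³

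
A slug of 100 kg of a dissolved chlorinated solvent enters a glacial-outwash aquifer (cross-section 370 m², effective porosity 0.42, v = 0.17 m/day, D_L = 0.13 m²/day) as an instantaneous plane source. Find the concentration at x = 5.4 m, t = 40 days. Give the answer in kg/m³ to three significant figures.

For an instantaneous plane source, C(x,t) = M/(n_e·A·√(4πDt)) · exp(−(x−vt)²/(4Dt)), with n_e·A the pore (flow) area.
Plume center vt = 0.17 × 40 = 6.8 m, so the well at 5.4 m is 1.4 m upgradient of the peak.
√(4πDt) = 8.084 m, giving peak height M/(n_e·A·√(4πDt)) = 100/(0.42 × 370 × 8.084) = 0.07960 kg/m³.
(x−vt)²/(4Dt) = (-1.4)²/(4 × 0.13 × 40) = 0.09423; exp(−0.09423) = 0.9101.
C = 0.07960 × 0.9101 = 0.0724 kg/m³.

0.0724 kg/m³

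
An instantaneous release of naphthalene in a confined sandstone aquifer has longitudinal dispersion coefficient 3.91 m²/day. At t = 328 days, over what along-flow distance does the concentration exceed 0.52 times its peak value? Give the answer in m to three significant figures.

116 m

The plume is Gaussian with σ = √(2Dt) = √(2 × 3.91 × 328) = 50.65 m.
C/C_peak = exp(−Δx²/(2σ²)) = 0.52 ⇒ Δx = σ·√(−2 ln 0.52) = 50.65 × 1.144 = 57.94 m.
Width = 2Δx = 116 m.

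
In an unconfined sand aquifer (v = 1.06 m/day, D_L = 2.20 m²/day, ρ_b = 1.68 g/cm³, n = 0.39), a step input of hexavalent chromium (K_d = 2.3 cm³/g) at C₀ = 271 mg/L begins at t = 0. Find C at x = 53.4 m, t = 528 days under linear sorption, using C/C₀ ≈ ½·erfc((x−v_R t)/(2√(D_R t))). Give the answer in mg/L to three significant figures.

120 mg/L

Retardation factor R = 1 + ρ_b·K_d/n = 1 + 1.68 × 2.3/0.39 = 10.91.
Sorption retards both mechanisms: v_R = v/R = 0.09716 m/day, D_R = D/R = 0.2016 m²/day.
v_R·t = 0.09716 × 528 = 51.30048 m; 2√(D_R t) = 20.63 m; argument = (53.4 − 51.30048)/20.63 = 0.1018.
C = C₀ × ½·erfc(0.1018) = 271 × 0.4428 = 120 mg/L.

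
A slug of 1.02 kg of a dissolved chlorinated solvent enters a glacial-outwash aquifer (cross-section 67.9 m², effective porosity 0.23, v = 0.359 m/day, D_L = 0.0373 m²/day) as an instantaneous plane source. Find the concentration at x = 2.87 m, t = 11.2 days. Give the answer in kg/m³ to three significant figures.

0.0129 kg/m³

For an instantaneous plane source, C(x,t) = M/(n_e·A·√(4πDt)) · exp(−(x−vt)²/(4Dt)), with n_e·A the pore (flow) area.
Plume center vt = 0.359 × 11.2 = 4.0208 m, so the well at 2.87 m is 1.1508 m upgradient of the peak.
√(4πDt) = 2.291 m, giving peak height M/(n_e·A·√(4πDt)) = 1.02/(0.23 × 67.9 × 2.291) = 0.02851 kg/m³.
(x−vt)²/(4Dt) = (-1.1508)²/(4 × 0.0373 × 11.2) = 0.7925; exp(−0.7925) = 0.4527.
C = 0.02851 × 0.4527 = 0.0129 kg/m³.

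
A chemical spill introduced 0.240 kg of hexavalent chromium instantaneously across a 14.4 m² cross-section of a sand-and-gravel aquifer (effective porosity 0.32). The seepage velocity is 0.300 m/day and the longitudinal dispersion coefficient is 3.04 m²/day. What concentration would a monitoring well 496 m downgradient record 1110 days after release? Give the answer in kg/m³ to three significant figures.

For an instantaneous plane source, C(x,t) = M/(n_e·A·√(4πDt)) · exp(−(x−vt)²/(4Dt)), with n_e·A the pore (flow) area.
Plume center vt = 0.300 × 1110 = 333 m, so the well at 496 m is 163 m downgradient of the peak.
√(4πDt) = 205.9 m, giving peak height M/(n_e·A·√(4πDt)) = 0.240/(0.32 × 14.4 × 205.9) = 0.0002530 kg/m³.
(x−vt)²/(4Dt) = (163)²/(4 × 3.04 × 1110) = 1.968; exp(−1.968) = 0.1397.
C = 0.0002530 × 0.1397 = 3.53e-05 kg/m³.

3.53e-05 kg/m³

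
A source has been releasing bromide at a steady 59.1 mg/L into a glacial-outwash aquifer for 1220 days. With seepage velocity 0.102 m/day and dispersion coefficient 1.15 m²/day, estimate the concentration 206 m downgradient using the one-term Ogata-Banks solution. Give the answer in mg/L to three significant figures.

For a continuous step input, C/C₀ ≈ ½·erfc((x−vt)/(2√(Dt))).
vt = 0.102 × 1220 = 124.44 m and 2√(Dt) = 2√(1.15 × 1220) = 74.91 m.
Argument (x−vt)/(2√(Dt)) = (206 − 124.44)/74.91 = 1.089; ½·erfc(1.089) = 0.06177.
C = 59.1 × 0.06177 = 3.65 mg/L.

3.65 mg/L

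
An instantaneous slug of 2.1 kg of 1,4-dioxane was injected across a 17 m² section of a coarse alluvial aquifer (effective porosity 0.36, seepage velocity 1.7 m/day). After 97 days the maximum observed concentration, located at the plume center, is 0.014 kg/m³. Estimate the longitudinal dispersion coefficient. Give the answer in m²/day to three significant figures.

0.493 m²/day

At the plume center C_max = M/(n_e·A·√(4πDt)), so D = M²/(4πt·(n_e·A·C_max)²).
n_e·A·C_max = 0.36 × 17 × 0.014 = 0.08568 kg/m.
D = 2.1²/(4π × 97 × 0.08568²) = 0.493 m²/day.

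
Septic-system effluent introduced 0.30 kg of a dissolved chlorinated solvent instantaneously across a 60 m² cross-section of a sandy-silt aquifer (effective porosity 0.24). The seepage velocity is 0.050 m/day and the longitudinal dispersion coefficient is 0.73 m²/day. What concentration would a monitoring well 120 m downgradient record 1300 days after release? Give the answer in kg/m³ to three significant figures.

8.60e-05 kg/m³

For an instantaneous plane source, C(x,t) = M/(n_e·A·√(4πDt)) · exp(−(x−vt)²/(4Dt)), with n_e·A the pore (flow) area.
Plume center vt = 0.050 × 1300 = 65 m, so the well at 120 m is 55 m downgradient of the peak.
√(4πDt) = 109.2 m, giving peak height M/(n_e·A·√(4πDt)) = 0.30/(0.24 × 60 × 109.2) = 0.0001908 kg/m³.
(x−vt)²/(4Dt) = (55)²/(4 × 0.73 × 1300) = 0.7969; exp(−0.7969) = 0.4507.
C = 0.0001908 × 0.4507 = 8.60e-05 kg/m³.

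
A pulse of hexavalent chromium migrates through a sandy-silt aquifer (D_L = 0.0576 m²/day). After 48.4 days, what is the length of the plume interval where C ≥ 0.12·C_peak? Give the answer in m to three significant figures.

9.72 m

The plume is Gaussian with σ = √(2Dt) = √(2 × 0.0576 × 48.4) = 2.361 m.
C/C_peak = exp(−Δx²/(2σ²)) = 0.12 ⇒ Δx = σ·√(−2 ln 0.12) = 2.361 × 2.059 = 4.861 m.
Width = 2Δx = 9.72 m.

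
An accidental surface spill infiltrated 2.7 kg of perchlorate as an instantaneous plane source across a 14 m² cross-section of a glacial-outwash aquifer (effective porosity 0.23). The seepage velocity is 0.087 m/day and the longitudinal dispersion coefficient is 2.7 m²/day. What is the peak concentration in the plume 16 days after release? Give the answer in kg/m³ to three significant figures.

The peak of an instantaneous 1D plume sits at x = vt; there the Gaussian factor is 1 and C_max = M/(n_e·A·√(4πDt)), where n_e·A is the pore area the mass is dissolved in.
√(4πDt) = √(4π × 2.7 × 16) = 23.30 m, so C_max = 2.7/(0.23 × 14 × 23.30) = 0.0360 kg/m³.

0.0360 kg/m³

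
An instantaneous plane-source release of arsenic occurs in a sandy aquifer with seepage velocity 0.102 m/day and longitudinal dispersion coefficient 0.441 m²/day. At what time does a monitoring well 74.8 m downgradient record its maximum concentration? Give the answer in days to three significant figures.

692 days

For the 1D instantaneous-source solution, setting ∂C/∂t = 0 at fixed x gives v²t² + 2Dt − x² = 0, so t = (√(D² + v²x²) − D)/v².
√(D² + v²x²) = √(0.441² + 0.102² × 74.8²) = 7.642; v² = 0.010404.
t = (7.642 − 0.441)/0.010404 = 692 days (vs. the pure-advection estimate x/v = 733 d).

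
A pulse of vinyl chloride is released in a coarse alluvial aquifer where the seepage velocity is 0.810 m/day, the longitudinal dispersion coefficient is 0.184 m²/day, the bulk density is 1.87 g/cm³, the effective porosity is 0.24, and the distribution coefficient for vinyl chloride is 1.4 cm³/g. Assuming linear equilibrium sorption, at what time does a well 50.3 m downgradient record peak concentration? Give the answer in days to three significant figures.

736 days

Retardation factor R = 1 + ρ_b·K_d/n = 1 + 1.87 × 1.4/0.24 = 11.91.
Sorption retards both mechanisms: v_R = v/R = 0.06801 m/day, D_R = D/R = 0.01545 m²/day.
Peak time from v_R²t² + 2D_R t − x² = 0: t = (√(D_R² + v_R²x²) − D_R)/v_R².
√(D_R² + v_R²x²) = √(0.01545² + 0.06801² × 50.3²) = 3.421; v_R² = 0.004625.
t = (3.421 − 0.01545)/0.004625 = 736 days.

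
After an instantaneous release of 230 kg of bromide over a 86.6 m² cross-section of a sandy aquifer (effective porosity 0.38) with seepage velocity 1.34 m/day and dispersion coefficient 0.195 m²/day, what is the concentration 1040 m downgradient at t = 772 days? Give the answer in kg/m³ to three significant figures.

0.153 kg/m³

For an instantaneous plane source, C(x,t) = M/(n_e·A·√(4πDt)) · exp(−(x−vt)²/(4Dt)), with n_e·A the pore (flow) area.
Plume center vt = 1.34 × 772 = 1034.48 m, so the well at 1040 m is 5.52 m downgradient of the peak.
√(4πDt) = 43.49 m, giving peak height M/(n_e·A·√(4πDt)) = 230/(0.38 × 86.6 × 43.49) = 0.1607 kg/m³.
(x−vt)²/(4Dt) = (5.52)²/(4 × 0.195 × 772) = 0.05060; exp(−0.05060) = 0.9507.
C = 0.1607 × 0.9507 = 0.153 kg/m³.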